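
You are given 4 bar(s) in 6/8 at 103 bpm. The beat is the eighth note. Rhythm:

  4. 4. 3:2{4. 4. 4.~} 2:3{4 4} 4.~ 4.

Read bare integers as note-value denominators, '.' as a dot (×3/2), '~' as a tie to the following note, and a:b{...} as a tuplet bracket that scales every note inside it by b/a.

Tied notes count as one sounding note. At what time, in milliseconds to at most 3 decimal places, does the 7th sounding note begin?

note 7 onset = 18b = 10485.437ms

1. 0.0ms @ 0 + 1747.573ms (3)
2. 1747.573ms @ 3 + 1747.573ms (3)
3. 3495.146ms @ 6 + 1165.049ms (2)
4. 4660.194ms @ 8 + 1165.049ms (2)
5. 5825.243ms @ 10 + 2912.621ms (5)
6. 8737.864ms @ 15 + 1747.573ms (3)
7. 10485.437ms @ 18 + 3495.146ms (6)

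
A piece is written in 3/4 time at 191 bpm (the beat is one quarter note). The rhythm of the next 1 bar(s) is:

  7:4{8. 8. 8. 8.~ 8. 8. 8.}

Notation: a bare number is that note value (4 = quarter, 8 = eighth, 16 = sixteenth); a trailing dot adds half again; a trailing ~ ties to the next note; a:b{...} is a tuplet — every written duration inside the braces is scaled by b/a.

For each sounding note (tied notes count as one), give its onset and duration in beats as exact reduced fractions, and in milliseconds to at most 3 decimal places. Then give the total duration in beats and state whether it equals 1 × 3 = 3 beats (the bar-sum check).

1) 0.0ms=0b +134.63ms=3/7b
2) 134.63ms=3/7b +134.63ms=3/7b
3) 269.26ms=6/7b +134.63ms=3/7b
4) 403.889ms=9/7b +269.26ms=6/7b
5) 673.149ms=15/7b +134.63ms=3/7b
6) 807.779ms=18/7b +134.63ms=3/7b
Σ=3b of 3 (191bpm 3/4) — PASS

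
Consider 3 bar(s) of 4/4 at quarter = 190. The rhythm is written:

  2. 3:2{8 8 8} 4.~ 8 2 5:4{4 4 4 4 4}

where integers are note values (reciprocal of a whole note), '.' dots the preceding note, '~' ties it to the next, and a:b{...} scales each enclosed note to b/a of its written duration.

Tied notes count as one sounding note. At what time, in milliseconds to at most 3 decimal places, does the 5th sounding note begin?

note 5 onset = 4b = 1263.158ms

1. 0.0ms @ 0 + 947.368ms (3)
2. 947.368ms @ 3 + 105.263ms (1/3)
3. 1052.632ms @ 10/3 + 105.263ms (1/3)
4. 1157.895ms @ 11/3 + 105.263ms (1/3)
5. 1263.158ms @ 4 + 631.579ms (2)
6. 1894.737ms @ 6 + 631.579ms (2)
7. 2526.316ms @ 8 + 252.632ms (4/5)
8. 2778.947ms @ 44/5 + 252.632ms (4/5)
9. 3031.579ms @ 48/5 + 252.632ms (4/5)
10. 3284.211ms @ 52/5 + 252.632ms (4/5)
11. 3536.842ms @ 56/5 + 252.632ms (4/5)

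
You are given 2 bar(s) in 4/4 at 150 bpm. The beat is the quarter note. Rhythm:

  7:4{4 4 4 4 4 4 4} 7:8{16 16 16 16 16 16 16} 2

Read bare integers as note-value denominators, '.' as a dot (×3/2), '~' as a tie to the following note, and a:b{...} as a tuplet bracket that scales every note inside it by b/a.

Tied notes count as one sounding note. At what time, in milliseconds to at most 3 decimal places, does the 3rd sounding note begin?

1. 0.0ms @ 0 + 228.571ms (4/7)
2. 228.571ms @ 4/7 + 228.571ms (4/7)
3. 457.143ms @ 8/7 + 228.571ms (4/7)
4. 685.714ms @ 12/7 + 228.571ms (4/7)
5. 914.286ms @ 16/7 + 228.571ms (4/7)
6. 1142.857ms @ 20/7 + 228.571ms (4/7)
7. 1371.429ms @ 24/7 + 228.571ms (4/7)
8. 1600.0ms @ 4 + 114.286ms (2/7)
9. 1714.286ms @ 30/7 + 114.286ms (2/7)
10. 1828.571ms @ 32/7 + 114.286ms (2/7)
11. 1942.857ms @ 34/7 + 114.286ms (2/7)
12. 2057.143ms @ 36/7 + 114.286ms (2/7)
13. 2171.429ms @ 38/7 + 114.286ms (2/7)
14. 2285.714ms @ 40/7 + 114.286ms (2/7)
15. 2400.0ms @ 6 + 800.0ms (2)

note 3 onset = 8/7b = 457.143ms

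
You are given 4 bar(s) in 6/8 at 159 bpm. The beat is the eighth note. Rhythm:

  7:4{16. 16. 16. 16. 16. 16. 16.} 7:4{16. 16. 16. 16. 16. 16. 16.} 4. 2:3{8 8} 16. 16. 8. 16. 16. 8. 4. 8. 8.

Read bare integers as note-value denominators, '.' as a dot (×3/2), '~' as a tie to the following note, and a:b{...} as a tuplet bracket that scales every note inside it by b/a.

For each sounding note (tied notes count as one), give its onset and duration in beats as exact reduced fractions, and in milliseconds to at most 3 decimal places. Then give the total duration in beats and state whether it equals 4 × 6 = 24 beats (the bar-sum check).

1) 0.0ms=0b +161.725ms=3/7b
2) 161.725ms=3/7b +161.725ms=3/7b
3) 323.45ms=6/7b +161.725ms=3/7b
4) 485.175ms=9/7b +161.725ms=3/7b
5) 646.9ms=12/7b +161.725ms=3/7b
6) 808.625ms=15/7b +161.725ms=3/7b
7) 970.35ms=18/7b +161.725ms=3/7b
8) 1132.075ms=3b +161.725ms=3/7b
9) 1293.801ms=24/7b +161.725ms=3/7b
10) 1455.526ms=27/7b +161.725ms=3/7b
11) 1617.251ms=30/7b +161.725ms=3/7b
12) 1778.976ms=33/7b +161.725ms=3/7b
13) 1940.701ms=36/7b +161.725ms=3/7b
14) 2102.426ms=39/7b +161.725ms=3/7b
15) 2264.151ms=6b +1132.075ms=3b
16) 3396.226ms=9b +566.038ms=3/2b
17) 3962.264ms=21/2b +566.038ms=3/2b
18) 4528.302ms=12b +283.019ms=3/4b
19) 4811.321ms=51/4b +283.019ms=3/4b
20) 5094.34ms=27/2b +566.038ms=3/2b
21) 5660.377ms=15b +283.019ms=3/4b
22) 5943.396ms=63/4b +283.019ms=3/4b
23) 6226.415ms=33/2b +566.038ms=3/2b
24) 6792.453ms=18b +1132.075ms=3b
25) 7924.528ms=21b +566.038ms=3/2b
26) 8490.566ms=45/2b +566.038ms=3/2b
Σ=24b of 24 (159bpm 6/8) — PASS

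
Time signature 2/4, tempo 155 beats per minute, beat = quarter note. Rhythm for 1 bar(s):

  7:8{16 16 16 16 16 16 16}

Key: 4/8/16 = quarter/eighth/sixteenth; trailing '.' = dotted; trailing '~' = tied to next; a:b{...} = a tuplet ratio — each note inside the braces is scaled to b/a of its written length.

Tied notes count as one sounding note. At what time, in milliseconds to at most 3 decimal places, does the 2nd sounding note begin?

1. 0.0ms @ 0 + 110.599ms (2/7)
2. 110.599ms @ 2/7 + 110.599ms (2/7)
3. 221.198ms @ 4/7 + 110.599ms (2/7)
4. 331.797ms @ 6/7 + 110.599ms (2/7)
5. 442.396ms @ 8/7 + 110.599ms (2/7)
6. 552.995ms @ 10/7 + 110.599ms (2/7)
7. 663.594ms @ 12/7 + 110.599ms (2/7)

note 2 onset = 2/7b = 110.599ms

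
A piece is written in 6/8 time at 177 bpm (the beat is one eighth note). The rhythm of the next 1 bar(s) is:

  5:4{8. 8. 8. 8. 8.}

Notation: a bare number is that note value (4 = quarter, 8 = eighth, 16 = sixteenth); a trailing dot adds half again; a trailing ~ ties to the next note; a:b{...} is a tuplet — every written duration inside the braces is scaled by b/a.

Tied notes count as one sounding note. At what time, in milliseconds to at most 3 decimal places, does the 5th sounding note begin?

1. 0.0ms @ 0 + 406.78ms (6/5)
2. 406.78ms @ 6/5 + 406.78ms (6/5)
3. 813.559ms @ 12/5 + 406.78ms (6/5)
4. 1220.339ms @ 18/5 + 406.78ms (6/5)
5. 1627.119ms @ 24/5 + 406.78ms (6/5)

note 5 onset = 24/5b = 1627.119ms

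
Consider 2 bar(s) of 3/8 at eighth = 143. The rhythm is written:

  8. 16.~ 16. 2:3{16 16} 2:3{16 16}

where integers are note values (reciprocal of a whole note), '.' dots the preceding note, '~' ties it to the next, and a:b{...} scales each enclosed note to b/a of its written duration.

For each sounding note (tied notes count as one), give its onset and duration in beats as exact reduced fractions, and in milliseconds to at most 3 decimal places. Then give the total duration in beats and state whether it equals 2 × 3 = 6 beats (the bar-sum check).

1) 0.0ms=0b +629.371ms=3/2b
2) 629.371ms=3/2b +629.371ms=3/2b
3) 1258.741ms=3b +314.685ms=3/4b
4) 1573.427ms=15/4b +314.685ms=3/4b
5) 1888.112ms=9/2b +314.685ms=3/4b
6) 2202.797ms=21/4b +314.685ms=3/4b
Σ=6b of 6 (143bpm 3/8) — PASS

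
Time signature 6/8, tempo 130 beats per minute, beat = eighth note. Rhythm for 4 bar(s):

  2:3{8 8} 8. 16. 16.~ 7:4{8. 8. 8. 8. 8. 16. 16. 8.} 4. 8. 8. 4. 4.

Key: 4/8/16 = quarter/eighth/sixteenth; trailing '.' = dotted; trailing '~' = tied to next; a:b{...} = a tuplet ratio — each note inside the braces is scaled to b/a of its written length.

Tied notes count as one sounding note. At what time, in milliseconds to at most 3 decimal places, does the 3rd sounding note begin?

note 3 onset = 3b = 1384.615ms

1. 0.0ms @ 0 + 692.308ms (3/2)
2. 692.308ms @ 3/2 + 692.308ms (3/2)
3. 1384.615ms @ 3 + 692.308ms (3/2)
4. 2076.923ms @ 9/2 + 346.154ms (3/4)
5. 2423.077ms @ 21/4 + 741.758ms (45/28)
6. 3164.835ms @ 48/7 + 395.604ms (6/7)
7. 3560.44ms @ 54/7 + 395.604ms (6/7)
8. 3956.044ms @ 60/7 + 395.604ms (6/7)
9. 4351.648ms @ 66/7 + 395.604ms (6/7)
10. 4747.253ms @ 72/7 + 197.802ms (3/7)
11. 4945.055ms @ 75/7 + 197.802ms (3/7)
12. 5142.857ms @ 78/7 + 395.604ms (6/7)
13. 5538.462ms @ 12 + 1384.615ms (3)
14. 6923.077ms @ 15 + 692.308ms (3/2)
15. 7615.385ms @ 33/2 + 692.308ms (3/2)
16. 8307.692ms @ 18 + 1384.615ms (3)
17. 9692.308ms @ 21 + 1384.615ms (3)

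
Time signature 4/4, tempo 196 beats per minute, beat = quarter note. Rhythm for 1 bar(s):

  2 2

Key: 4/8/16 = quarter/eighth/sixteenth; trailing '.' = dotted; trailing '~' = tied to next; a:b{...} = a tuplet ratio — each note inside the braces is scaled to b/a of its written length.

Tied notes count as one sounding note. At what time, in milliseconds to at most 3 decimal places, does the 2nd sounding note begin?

1. 0.0ms @ 0 + 612.245ms (2)
2. 612.245ms @ 2 + 612.245ms (2)

note 2 onset = 2b = 612.245ms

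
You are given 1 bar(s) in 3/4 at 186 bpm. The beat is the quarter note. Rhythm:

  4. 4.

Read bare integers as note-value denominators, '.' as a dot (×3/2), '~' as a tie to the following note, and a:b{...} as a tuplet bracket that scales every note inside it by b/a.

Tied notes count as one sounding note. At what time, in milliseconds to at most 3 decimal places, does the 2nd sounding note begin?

note 2 onset = 3/2b = 483.871ms

1. 0.0ms @ 0 + 483.871ms (3/2)
2. 483.871ms @ 3/2 + 483.871ms (3/2)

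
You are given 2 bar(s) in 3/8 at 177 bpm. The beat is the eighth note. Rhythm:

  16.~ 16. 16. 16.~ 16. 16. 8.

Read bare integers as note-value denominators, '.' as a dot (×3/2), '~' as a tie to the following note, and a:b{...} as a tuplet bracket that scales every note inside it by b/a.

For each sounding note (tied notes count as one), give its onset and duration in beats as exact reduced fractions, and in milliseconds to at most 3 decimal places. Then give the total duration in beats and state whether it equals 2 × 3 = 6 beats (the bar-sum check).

1) 0.0ms=0b +508.475ms=3/2b
2) 508.475ms=3/2b +254.237ms=3/4b
3) 762.712ms=9/4b +508.475ms=3/2b
4) 1271.186ms=15/4b +254.237ms=3/4b
5) 1525.424ms=9/2b +508.475ms=3/2b
Σ=6b of 6 (177bpm 3/8) — PASS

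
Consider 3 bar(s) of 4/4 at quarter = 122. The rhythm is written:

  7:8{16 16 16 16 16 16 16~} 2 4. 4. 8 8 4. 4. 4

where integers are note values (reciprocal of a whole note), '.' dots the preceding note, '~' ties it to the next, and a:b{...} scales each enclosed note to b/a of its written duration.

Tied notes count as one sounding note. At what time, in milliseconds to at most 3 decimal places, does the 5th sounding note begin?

1. 0.0ms @ 0 + 140.515ms (2/7)
2. 140.515ms @ 2/7 + 140.515ms (2/7)
3. 281.03ms @ 4/7 + 140.515ms (2/7)
4. 421.546ms @ 6/7 + 140.515ms (2/7)
5. 562.061ms @ 8/7 + 140.515ms (2/7)
6. 702.576ms @ 10/7 + 140.515ms (2/7)
7. 843.091ms @ 12/7 + 1124.122ms (16/7)
8. 1967.213ms @ 4 + 737.705ms (3/2)
9. 2704.918ms @ 11/2 + 737.705ms (3/2)
10. 3442.623ms @ 7 + 245.902ms (1/2)
11. 3688.525ms @ 15/2 + 245.902ms (1/2)
12. 3934.426ms @ 8 + 737.705ms (3/2)
13. 4672.131ms @ 19/2 + 737.705ms (3/2)
14. 5409.836ms @ 11 + 491.803ms (1)

note 5 onset = 8/7b = 562.061ms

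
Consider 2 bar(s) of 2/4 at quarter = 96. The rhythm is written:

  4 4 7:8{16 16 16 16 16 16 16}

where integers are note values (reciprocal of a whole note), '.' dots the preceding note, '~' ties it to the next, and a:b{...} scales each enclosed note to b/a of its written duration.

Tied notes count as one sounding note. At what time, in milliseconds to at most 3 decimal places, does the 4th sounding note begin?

1. 0.0ms @ 0 + 625.0ms (1)
2. 625.0ms @ 1 + 625.0ms (1)
3. 1250.0ms @ 2 + 178.571ms (2/7)
4. 1428.571ms @ 16/7 + 178.571ms (2/7)
5. 1607.143ms @ 18/7 + 178.571ms (2/7)
6. 1785.714ms @ 20/7 + 178.571ms (2/7)
7. 1964.286ms @ 22/7 + 178.571ms (2/7)
8. 2142.857ms @ 24/7 + 178.571ms (2/7)
9. 2321.429ms @ 26/7 + 178.571ms (2/7)

note 4 onset = 16/7b = 1428.571ms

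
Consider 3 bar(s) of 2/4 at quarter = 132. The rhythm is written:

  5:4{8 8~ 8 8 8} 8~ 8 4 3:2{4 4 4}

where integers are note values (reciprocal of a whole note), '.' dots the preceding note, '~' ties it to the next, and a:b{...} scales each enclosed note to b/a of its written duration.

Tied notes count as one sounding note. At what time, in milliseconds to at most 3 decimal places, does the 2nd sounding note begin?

note 2 onset = 2/5b = 181.818ms

1. 0.0ms @ 0 + 181.818ms (2/5)
2. 181.818ms @ 2/5 + 363.636ms (4/5)
3. 545.455ms @ 6/5 + 181.818ms (2/5)
4. 727.273ms @ 8/5 + 181.818ms (2/5)
5. 909.091ms @ 2 + 454.545ms (1)
6. 1363.636ms @ 3 + 454.545ms (1)
7. 1818.182ms @ 4 + 303.03ms (2/3)
8. 2121.212ms @ 14/3 + 303.03ms (2/3)
9. 2424.242ms @ 16/3 + 303.03ms (2/3)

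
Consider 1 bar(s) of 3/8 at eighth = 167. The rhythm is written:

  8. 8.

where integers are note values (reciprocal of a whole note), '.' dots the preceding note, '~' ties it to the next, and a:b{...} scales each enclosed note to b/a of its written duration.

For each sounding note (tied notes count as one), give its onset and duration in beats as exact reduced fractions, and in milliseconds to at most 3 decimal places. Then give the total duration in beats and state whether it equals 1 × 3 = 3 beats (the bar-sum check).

1) 0.0ms=0b +538.922ms=3/2b
2) 538.922ms=3/2b +538.922ms=3/2b
Σ=3b of 3 (167bpm 3/8) — PASS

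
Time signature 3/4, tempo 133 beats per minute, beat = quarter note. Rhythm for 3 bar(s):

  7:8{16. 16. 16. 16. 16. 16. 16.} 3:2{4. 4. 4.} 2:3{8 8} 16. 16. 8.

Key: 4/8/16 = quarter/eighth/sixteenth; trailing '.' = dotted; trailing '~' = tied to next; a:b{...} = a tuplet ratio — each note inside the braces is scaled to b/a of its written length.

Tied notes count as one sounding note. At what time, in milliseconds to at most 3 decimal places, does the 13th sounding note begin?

note 13 onset = 15/2b = 3383.459ms

1. 0.0ms @ 0 + 193.34ms (3/7)
2. 193.34ms @ 3/7 + 193.34ms (3/7)
3. 386.681ms @ 6/7 + 193.34ms (3/7)
4. 580.021ms @ 9/7 + 193.34ms (3/7)
5. 773.362ms @ 12/7 + 193.34ms (3/7)
6. 966.702ms @ 15/7 + 193.34ms (3/7)
7. 1160.043ms @ 18/7 + 193.34ms (3/7)
8. 1353.383ms @ 3 + 451.128ms (1)
9. 1804.511ms @ 4 + 451.128ms (1)
10. 2255.639ms @ 5 + 451.128ms (1)
11. 2706.767ms @ 6 + 338.346ms (3/4)
12. 3045.113ms @ 27/4 + 338.346ms (3/4)
13. 3383.459ms @ 15/2 + 169.173ms (3/8)
14. 3552.632ms @ 63/8 + 169.173ms (3/8)
15. 3721.805ms @ 33/4 + 338.346ms (3/4)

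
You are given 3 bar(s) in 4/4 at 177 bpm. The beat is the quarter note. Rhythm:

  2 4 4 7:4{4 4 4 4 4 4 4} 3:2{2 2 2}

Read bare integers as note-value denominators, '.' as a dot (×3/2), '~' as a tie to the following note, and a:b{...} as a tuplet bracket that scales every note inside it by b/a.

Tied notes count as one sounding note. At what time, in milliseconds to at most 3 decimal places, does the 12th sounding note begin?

1. 0.0ms @ 0 + 677.966ms (2)
2. 677.966ms @ 2 + 338.983ms (1)
3. 1016.949ms @ 3 + 338.983ms (1)
4. 1355.932ms @ 4 + 193.705ms (4/7)
5. 1549.637ms @ 32/7 + 193.705ms (4/7)
6. 1743.341ms @ 36/7 + 193.705ms (4/7)
7. 1937.046ms @ 40/7 + 193.705ms (4/7)
8. 2130.751ms @ 44/7 + 193.705ms (4/7)
9. 2324.455ms @ 48/7 + 193.705ms (4/7)
10. 2518.16ms @ 52/7 + 193.705ms (4/7)
11. 2711.864ms @ 8 + 451.977ms (4/3)
12. 3163.842ms @ 28/3 + 451.977ms (4/3)
13. 3615.819ms @ 32/3 + 451.977ms (4/3)

note 12 onset = 28/3b = 3163.842ms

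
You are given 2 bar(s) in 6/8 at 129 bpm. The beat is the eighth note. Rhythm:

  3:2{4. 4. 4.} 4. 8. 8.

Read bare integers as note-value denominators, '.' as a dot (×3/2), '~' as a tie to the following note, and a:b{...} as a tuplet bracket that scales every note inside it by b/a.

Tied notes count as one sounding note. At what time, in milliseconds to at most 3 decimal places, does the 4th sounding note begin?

note 4 onset = 6b = 2790.698ms

1. 0.0ms @ 0 + 930.233ms (2)
2. 930.233ms @ 2 + 930.233ms (2)
3. 1860.465ms @ 4 + 930.233ms (2)
4. 2790.698ms @ 6 + 1395.349ms (3)
5. 4186.047ms @ 9 + 697.674ms (3/2)
6. 4883.721ms @ 21/2 + 697.674ms (3/2)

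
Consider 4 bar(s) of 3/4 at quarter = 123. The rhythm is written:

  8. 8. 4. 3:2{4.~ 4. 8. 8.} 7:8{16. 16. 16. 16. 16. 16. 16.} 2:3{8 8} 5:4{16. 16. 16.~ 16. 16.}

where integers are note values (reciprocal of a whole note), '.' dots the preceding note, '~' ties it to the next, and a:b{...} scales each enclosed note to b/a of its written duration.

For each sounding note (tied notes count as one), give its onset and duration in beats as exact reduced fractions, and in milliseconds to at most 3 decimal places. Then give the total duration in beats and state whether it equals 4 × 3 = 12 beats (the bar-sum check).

1) 0.0ms=0b +365.854ms=3/4b
2) 365.854ms=3/4b +365.854ms=3/4b
3) 731.707ms=3/2b +731.707ms=3/2b
4) 1463.415ms=3b +975.61ms=2b
5) 2439.024ms=5b +243.902ms=1/2b
6) 2682.927ms=11/2b +243.902ms=1/2b
7) 2926.829ms=6b +209.059ms=3/7b
8) 3135.889ms=45/7b +209.059ms=3/7b
9) 3344.948ms=48/7b +209.059ms=3/7b
10) 3554.007ms=51/7b +209.059ms=3/7b
11) 3763.066ms=54/7b +209.059ms=3/7b
12) 3972.125ms=57/7b +209.059ms=3/7b
13) 4181.185ms=60/7b +209.059ms=3/7b
14) 4390.244ms=9b +365.854ms=3/4b
15) 4756.098ms=39/4b +365.854ms=3/4b
16) 5121.951ms=21/2b +146.341ms=3/10b
17) 5268.293ms=54/5b +146.341ms=3/10b
18) 5414.634ms=111/10b +292.683ms=3/5b
19) 5707.317ms=117/10b +146.341ms=3/10b
Σ=12b of 12 (123bpm 3/4) — PASS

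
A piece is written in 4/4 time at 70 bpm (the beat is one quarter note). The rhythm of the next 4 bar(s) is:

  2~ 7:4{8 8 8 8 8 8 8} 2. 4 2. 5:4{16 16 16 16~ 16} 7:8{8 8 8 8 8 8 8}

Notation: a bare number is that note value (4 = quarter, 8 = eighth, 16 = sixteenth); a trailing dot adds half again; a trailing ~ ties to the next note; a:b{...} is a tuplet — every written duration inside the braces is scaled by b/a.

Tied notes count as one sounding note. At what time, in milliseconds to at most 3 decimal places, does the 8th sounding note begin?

note 8 onset = 4b = 3428.571ms

1. 0.0ms @ 0 + 1959.184ms (16/7)
2. 1959.184ms @ 16/7 + 244.898ms (2/7)
3. 2204.082ms @ 18/7 + 244.898ms (2/7)
4. 2448.98ms @ 20/7 + 244.898ms (2/7)
5. 2693.878ms @ 22/7 + 244.898ms (2/7)
6. 2938.776ms @ 24/7 + 244.898ms (2/7)
7. 3183.673ms @ 26/7 + 244.898ms (2/7)
8. 3428.571ms @ 4 + 2571.429ms (3)
9. 6000.0ms @ 7 + 857.143ms (1)
10. 6857.143ms @ 8 + 2571.429ms (3)
11. 9428.571ms @ 11 + 171.429ms (1/5)
12. 9600.0ms @ 56/5 + 171.429ms (1/5)
13. 9771.429ms @ 57/5 + 171.429ms (1/5)
14. 9942.857ms @ 58/5 + 342.857ms (2/5)
15. 10285.714ms @ 12 + 489.796ms (4/7)
16. 10775.51ms @ 88/7 + 489.796ms (4/7)
17. 11265.306ms @ 92/7 + 489.796ms (4/7)
18. 11755.102ms @ 96/7 + 489.796ms (4/7)
19. 12244.898ms @ 100/7 + 489.796ms (4/7)
20. 12734.694ms @ 104/7 + 489.796ms (4/7)
21. 13224.49ms @ 108/7 + 489.796ms (4/7)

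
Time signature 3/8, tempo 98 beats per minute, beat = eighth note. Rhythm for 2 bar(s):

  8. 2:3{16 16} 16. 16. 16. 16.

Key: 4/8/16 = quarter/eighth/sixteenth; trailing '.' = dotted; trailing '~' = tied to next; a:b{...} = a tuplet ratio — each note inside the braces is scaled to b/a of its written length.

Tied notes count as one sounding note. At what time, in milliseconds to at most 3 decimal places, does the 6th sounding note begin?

1. 0.0ms @ 0 + 918.367ms (3/2)
2. 918.367ms @ 3/2 + 459.184ms (3/4)
3. 1377.551ms @ 9/4 + 459.184ms (3/4)
4. 1836.735ms @ 3 + 459.184ms (3/4)
5. 2295.918ms @ 15/4 + 459.184ms (3/4)
6. 2755.102ms @ 9/2 + 459.184ms (3/4)
7. 3214.286ms @ 21/4 + 459.184ms (3/4)

note 6 onset = 9/2b = 2755.102ms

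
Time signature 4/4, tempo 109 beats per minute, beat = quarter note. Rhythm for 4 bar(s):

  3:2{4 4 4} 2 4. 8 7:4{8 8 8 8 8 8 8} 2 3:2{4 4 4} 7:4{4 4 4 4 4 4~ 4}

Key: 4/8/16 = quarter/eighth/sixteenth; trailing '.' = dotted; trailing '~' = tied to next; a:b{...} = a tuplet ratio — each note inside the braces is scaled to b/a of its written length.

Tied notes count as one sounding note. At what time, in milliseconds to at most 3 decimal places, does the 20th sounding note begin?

1. 0.0ms @ 0 + 366.972ms (2/3)
2. 366.972ms @ 2/3 + 366.972ms (2/3)
3. 733.945ms @ 4/3 + 366.972ms (2/3)
4. 1100.917ms @ 2 + 1100.917ms (2)
5. 2201.835ms @ 4 + 825.688ms (3/2)
6. 3027.523ms @ 11/2 + 275.229ms (1/2)
7. 3302.752ms @ 6 + 157.274ms (2/7)
8. 3460.026ms @ 44/7 + 157.274ms (2/7)
9. 3617.3ms @ 46/7 + 157.274ms (2/7)
10. 3774.574ms @ 48/7 + 157.274ms (2/7)
11. 3931.848ms @ 50/7 + 157.274ms (2/7)
12. 4089.122ms @ 52/7 + 157.274ms (2/7)
13. 4246.396ms @ 54/7 + 157.274ms (2/7)
14. 4403.67ms @ 8 + 1100.917ms (2)
15. 5504.587ms @ 10 + 366.972ms (2/3)
16. 5871.56ms @ 32/3 + 366.972ms (2/3)
17. 6238.532ms @ 34/3 + 366.972ms (2/3)
18. 6605.505ms @ 12 + 314.548ms (4/7)
19. 6920.052ms @ 88/7 + 314.548ms (4/7)
20. 7234.6ms @ 92/7 + 314.548ms (4/7)
21. 7549.148ms @ 96/7 + 314.548ms (4/7)
22. 7863.696ms @ 100/7 + 314.548ms (4/7)
23. 8178.244ms @ 104/7 + 629.096ms (8/7)

note 20 onset = 92/7b = 7234.6ms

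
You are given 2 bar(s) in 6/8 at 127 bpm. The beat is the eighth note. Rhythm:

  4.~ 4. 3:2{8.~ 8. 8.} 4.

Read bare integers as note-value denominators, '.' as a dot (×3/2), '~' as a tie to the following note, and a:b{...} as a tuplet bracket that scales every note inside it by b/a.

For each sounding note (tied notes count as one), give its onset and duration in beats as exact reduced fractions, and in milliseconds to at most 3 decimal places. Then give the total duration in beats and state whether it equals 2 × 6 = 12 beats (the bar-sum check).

1) 0.0ms=0b +2834.646ms=6b
2) 2834.646ms=6b +944.882ms=2b
3) 3779.528ms=8b +472.441ms=1b
4) 4251.969ms=9b +1417.323ms=3b
Σ=12b of 12 (127bpm 6/8) — PASS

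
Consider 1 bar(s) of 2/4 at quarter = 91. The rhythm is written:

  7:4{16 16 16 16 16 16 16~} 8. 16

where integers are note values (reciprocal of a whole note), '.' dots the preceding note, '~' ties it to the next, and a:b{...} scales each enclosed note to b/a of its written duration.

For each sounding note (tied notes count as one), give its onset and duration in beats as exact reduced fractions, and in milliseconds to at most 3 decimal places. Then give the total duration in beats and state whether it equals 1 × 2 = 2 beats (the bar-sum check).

1) 0.0ms=0b +94.192ms=1/7b
2) 94.192ms=1/7b +94.192ms=1/7b
3) 188.383ms=2/7b +94.192ms=1/7b
4) 282.575ms=3/7b +94.192ms=1/7b
5) 376.766ms=4/7b +94.192ms=1/7b
6) 470.958ms=5/7b +94.192ms=1/7b
7) 565.149ms=6/7b +588.697ms=25/28b
8) 1153.846ms=7/4b +164.835ms=1/4b
Σ=2b of 2 (91bpm 2/4) — PASS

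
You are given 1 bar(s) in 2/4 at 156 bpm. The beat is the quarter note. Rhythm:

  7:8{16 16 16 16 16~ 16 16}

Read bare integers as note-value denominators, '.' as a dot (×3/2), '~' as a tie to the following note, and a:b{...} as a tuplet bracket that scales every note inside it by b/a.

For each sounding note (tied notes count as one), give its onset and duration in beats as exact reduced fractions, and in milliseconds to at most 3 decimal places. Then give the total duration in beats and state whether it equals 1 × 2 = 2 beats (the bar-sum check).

1) 0.0ms=0b +109.89ms=2/7b
2) 109.89ms=2/7b +109.89ms=2/7b
3) 219.78ms=4/7b +109.89ms=2/7b
4) 329.67ms=6/7b +109.89ms=2/7b
5) 439.56ms=8/7b +219.78ms=4/7b
6) 659.341ms=12/7b +109.89ms=2/7b
Σ=2b of 2 (156bpm 2/4) — PASS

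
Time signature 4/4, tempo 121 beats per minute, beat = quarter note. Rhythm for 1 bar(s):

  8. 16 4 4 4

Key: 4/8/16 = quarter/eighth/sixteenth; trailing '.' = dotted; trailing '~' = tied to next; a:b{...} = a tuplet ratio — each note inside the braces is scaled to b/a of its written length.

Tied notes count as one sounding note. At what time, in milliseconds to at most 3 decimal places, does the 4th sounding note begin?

note 4 onset = 2b = 991.736ms

1. 0.0ms @ 0 + 371.901ms (3/4)
2. 371.901ms @ 3/4 + 123.967ms (1/4)
3. 495.868ms @ 1 + 495.868ms (1)
4. 991.736ms @ 2 + 495.868ms (1)
5. 1487.603ms @ 3 + 495.868ms (1)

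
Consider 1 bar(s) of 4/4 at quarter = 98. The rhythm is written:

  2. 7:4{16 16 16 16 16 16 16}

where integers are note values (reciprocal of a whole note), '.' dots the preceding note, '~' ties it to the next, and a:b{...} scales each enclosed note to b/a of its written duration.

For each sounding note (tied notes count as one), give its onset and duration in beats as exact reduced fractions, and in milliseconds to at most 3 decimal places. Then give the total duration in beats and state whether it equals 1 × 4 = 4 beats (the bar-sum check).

1) 0.0ms=0b +1836.735ms=3b
2) 1836.735ms=3b +87.464ms=1/7b
3) 1924.198ms=22/7b +87.464ms=1/7b
4) 2011.662ms=23/7b +87.464ms=1/7b
5) 2099.125ms=24/7b +87.464ms=1/7b
6) 2186.589ms=25/7b +87.464ms=1/7b
7) 2274.052ms=26/7b +87.464ms=1/7b
8) 2361.516ms=27/7b +87.464ms=1/7b
Σ=4b of 4 (98bpm 4/4) — PASS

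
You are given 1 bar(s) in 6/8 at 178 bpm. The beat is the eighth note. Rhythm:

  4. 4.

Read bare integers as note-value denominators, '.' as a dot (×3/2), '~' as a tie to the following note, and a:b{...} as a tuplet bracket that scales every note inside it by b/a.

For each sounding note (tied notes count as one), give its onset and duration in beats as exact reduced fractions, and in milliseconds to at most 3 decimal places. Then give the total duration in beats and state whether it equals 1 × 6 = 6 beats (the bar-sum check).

1) 0.0ms=0b +1011.236ms=3b
2) 1011.236ms=3b +1011.236ms=3b
Σ=6b of 6 (178bpm 6/8) — PASS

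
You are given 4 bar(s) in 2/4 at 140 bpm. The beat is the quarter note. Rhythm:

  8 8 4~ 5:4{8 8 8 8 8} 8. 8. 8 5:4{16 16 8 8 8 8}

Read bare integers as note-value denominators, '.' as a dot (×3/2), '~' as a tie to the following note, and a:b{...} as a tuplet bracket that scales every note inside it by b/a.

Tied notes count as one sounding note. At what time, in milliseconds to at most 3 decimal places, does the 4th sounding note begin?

1. 0.0ms @ 0 + 214.286ms (1/2)
2. 214.286ms @ 1/2 + 214.286ms (1/2)
3. 428.571ms @ 1 + 600.0ms (7/5)
4. 1028.571ms @ 12/5 + 171.429ms (2/5)
5. 1200.0ms @ 14/5 + 171.429ms (2/5)
6. 1371.429ms @ 16/5 + 171.429ms (2/5)
7. 1542.857ms @ 18/5 + 171.429ms (2/5)
8. 1714.286ms @ 4 + 321.429ms (3/4)
9. 2035.714ms @ 19/4 + 321.429ms (3/4)
10. 2357.143ms @ 11/2 + 214.286ms (1/2)
11. 2571.429ms @ 6 + 85.714ms (1/5)
12. 2657.143ms @ 31/5 + 85.714ms (1/5)
13. 2742.857ms @ 32/5 + 171.429ms (2/5)
14. 2914.286ms @ 34/5 + 171.429ms (2/5)
15. 3085.714ms @ 36/5 + 171.429ms (2/5)
16. 3257.143ms @ 38/5 + 171.429ms (2/5)

note 4 onset = 12/5b = 1028.571ms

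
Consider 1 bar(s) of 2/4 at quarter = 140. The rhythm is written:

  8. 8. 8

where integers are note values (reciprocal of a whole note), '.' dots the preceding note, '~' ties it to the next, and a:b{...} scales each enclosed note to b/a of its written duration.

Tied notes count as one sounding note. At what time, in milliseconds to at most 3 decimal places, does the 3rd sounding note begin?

1. 0.0ms @ 0 + 321.429ms (3/4)
2. 321.429ms @ 3/4 + 321.429ms (3/4)
3. 642.857ms @ 3/2 + 214.286ms (1/2)

note 3 onset = 3/2b = 642.857ms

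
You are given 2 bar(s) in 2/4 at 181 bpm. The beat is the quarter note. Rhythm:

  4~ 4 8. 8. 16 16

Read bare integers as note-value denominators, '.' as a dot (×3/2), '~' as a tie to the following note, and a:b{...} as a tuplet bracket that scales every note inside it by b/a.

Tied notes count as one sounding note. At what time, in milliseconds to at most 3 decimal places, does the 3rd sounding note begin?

note 3 onset = 11/4b = 911.602ms

1. 0.0ms @ 0 + 662.983ms (2)
2. 662.983ms @ 2 + 248.619ms (3/4)
3. 911.602ms @ 11/4 + 248.619ms (3/4)
4. 1160.221ms @ 7/2 + 82.873ms (1/4)
5. 1243.094ms @ 15/4 + 82.873ms (1/4)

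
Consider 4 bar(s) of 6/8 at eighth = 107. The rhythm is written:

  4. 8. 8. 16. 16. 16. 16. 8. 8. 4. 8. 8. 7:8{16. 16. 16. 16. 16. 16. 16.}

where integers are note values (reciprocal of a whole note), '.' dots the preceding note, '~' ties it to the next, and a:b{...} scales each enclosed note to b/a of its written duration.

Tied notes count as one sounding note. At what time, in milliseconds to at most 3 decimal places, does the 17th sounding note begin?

note 17 onset = 150/7b = 12016.021ms

1. 0.0ms @ 0 + 1682.243ms (3)
2. 1682.243ms @ 3 + 841.121ms (3/2)
3. 2523.364ms @ 9/2 + 841.121ms (3/2)
4. 3364.486ms @ 6 + 420.561ms (3/4)
5. 3785.047ms @ 27/4 + 420.561ms (3/4)
6. 4205.607ms @ 15/2 + 420.561ms (3/4)
7. 4626.168ms @ 33/4 + 420.561ms (3/4)
8. 5046.729ms @ 9 + 841.121ms (3/2)
9. 5887.85ms @ 21/2 + 841.121ms (3/2)
10. 6728.972ms @ 12 + 1682.243ms (3)
11. 8411.215ms @ 15 + 841.121ms (3/2)
12. 9252.336ms @ 33/2 + 841.121ms (3/2)
13. 10093.458ms @ 18 + 480.641ms (6/7)
14. 10574.099ms @ 132/7 + 480.641ms (6/7)
15. 11054.74ms @ 138/7 + 480.641ms (6/7)
16. 11535.381ms @ 144/7 + 480.641ms (6/7)
17. 12016.021ms @ 150/7 + 480.641ms (6/7)
18. 12496.662ms @ 156/7 + 480.641ms (6/7)
19. 12977.303ms @ 162/7 + 480.641ms (6/7)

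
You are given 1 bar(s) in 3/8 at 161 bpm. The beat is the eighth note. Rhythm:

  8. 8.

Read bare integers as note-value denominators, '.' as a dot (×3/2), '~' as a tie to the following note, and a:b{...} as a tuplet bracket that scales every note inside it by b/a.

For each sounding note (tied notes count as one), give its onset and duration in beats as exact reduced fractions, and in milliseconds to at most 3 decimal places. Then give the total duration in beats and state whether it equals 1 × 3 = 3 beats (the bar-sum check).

1) 0.0ms=0b +559.006ms=3/2b
2) 559.006ms=3/2b +559.006ms=3/2b
Σ=3b of 3 (161bpm 3/8) — PASS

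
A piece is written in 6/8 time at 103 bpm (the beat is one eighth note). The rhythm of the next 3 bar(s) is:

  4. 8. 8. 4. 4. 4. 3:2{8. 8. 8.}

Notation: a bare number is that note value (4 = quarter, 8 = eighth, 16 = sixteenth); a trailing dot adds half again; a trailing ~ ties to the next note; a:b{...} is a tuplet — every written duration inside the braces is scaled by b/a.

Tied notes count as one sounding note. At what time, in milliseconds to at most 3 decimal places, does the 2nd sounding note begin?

note 2 onset = 3b = 1747.573ms

1. 0.0ms @ 0 + 1747.573ms (3)
2. 1747.573ms @ 3 + 873.786ms (3/2)
3. 2621.359ms @ 9/2 + 873.786ms (3/2)
4. 3495.146ms @ 6 + 1747.573ms (3)
5. 5242.718ms @ 9 + 1747.573ms (3)
6. 6990.291ms @ 12 + 1747.573ms (3)
7. 8737.864ms @ 15 + 582.524ms (1)
8. 9320.388ms @ 16 + 582.524ms (1)
9. 9902.913ms @ 17 + 582.524ms (1)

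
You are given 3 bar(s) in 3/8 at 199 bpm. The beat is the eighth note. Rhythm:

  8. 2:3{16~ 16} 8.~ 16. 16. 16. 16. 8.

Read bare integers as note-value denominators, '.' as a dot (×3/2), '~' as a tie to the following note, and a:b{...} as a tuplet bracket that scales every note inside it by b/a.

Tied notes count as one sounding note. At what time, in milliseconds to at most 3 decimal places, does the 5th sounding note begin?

note 5 onset = 6b = 1809.045ms

1. 0.0ms @ 0 + 452.261ms (3/2)
2. 452.261ms @ 3/2 + 452.261ms (3/2)
3. 904.523ms @ 3 + 678.392ms (9/4)
4. 1582.915ms @ 21/4 + 226.131ms (3/4)
5. 1809.045ms @ 6 + 226.131ms (3/4)
6. 2035.176ms @ 27/4 + 226.131ms (3/4)
7. 2261.307ms @ 15/2 + 452.261ms (3/2)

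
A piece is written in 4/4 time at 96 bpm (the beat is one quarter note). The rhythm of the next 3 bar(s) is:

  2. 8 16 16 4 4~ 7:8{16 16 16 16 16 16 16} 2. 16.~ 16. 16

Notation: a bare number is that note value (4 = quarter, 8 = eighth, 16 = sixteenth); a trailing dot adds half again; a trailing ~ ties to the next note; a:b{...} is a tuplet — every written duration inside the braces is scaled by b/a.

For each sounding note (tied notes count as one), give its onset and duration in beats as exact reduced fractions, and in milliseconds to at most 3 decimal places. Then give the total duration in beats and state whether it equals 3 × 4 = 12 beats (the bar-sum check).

1) 0.0ms=0b +1875.0ms=3b
2) 1875.0ms=3b +312.5ms=1/2b
3) 2187.5ms=7/2b +156.25ms=1/4b
4) 2343.75ms=15/4b +156.25ms=1/4b
5) 2500.0ms=4b +625.0ms=1b
6) 3125.0ms=5b +803.571ms=9/7b
7) 3928.571ms=44/7b +178.571ms=2/7b
8) 4107.143ms=46/7b +178.571ms=2/7b
9) 4285.714ms=48/7b +178.571ms=2/7b
10) 4464.286ms=50/7b +178.571ms=2/7b
11) 4642.857ms=52/7b +178.571ms=2/7b
12) 4821.429ms=54/7b +178.571ms=2/7b
13) 5000.0ms=8b +1875.0ms=3b
14) 6875.0ms=11b +468.75ms=3/4b
15) 7343.75ms=47/4b +156.25ms=1/4b
Σ=12b of 12 (96bpm 4/4) — PASS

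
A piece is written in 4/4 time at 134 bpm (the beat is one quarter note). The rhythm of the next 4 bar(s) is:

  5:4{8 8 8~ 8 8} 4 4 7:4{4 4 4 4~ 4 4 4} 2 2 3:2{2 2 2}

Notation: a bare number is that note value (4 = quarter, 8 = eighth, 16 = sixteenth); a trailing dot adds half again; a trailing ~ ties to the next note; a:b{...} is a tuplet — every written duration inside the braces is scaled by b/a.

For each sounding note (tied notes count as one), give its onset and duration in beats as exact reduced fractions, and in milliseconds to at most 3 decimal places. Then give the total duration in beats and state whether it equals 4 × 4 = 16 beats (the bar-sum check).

1) 0.0ms=0b +179.104ms=2/5b
2) 179.104ms=2/5b +179.104ms=2/5b
3) 358.209ms=4/5b +358.209ms=4/5b
4) 716.418ms=8/5b +179.104ms=2/5b
5) 895.522ms=2b +447.761ms=1b
6) 1343.284ms=3b +447.761ms=1b
7) 1791.045ms=4b +255.864ms=4/7b
8) 2046.908ms=32/7b +255.864ms=4/7b
9) 2302.772ms=36/7b +255.864ms=4/7b
10) 2558.635ms=40/7b +511.727ms=8/7b
11) 3070.362ms=48/7b +255.864ms=4/7b
12) 3326.226ms=52/7b +255.864ms=4/7b
13) 3582.09ms=8b +895.522ms=2b
14) 4477.612ms=10b +895.522ms=2b
15) 5373.134ms=12b +597.015ms=4/3b
16) 5970.149ms=40/3b +597.015ms=4/3b
17) 6567.164ms=44/3b +597.015ms=4/3b
Σ=16b of 16 (134bpm 4/4) — PASS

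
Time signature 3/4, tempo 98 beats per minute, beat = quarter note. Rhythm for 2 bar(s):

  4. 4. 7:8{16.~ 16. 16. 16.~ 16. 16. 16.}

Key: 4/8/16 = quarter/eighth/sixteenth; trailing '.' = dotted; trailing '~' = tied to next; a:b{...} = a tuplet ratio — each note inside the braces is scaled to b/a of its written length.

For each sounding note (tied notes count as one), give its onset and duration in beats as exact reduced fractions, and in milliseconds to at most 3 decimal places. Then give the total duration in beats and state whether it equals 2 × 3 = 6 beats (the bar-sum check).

1) 0.0ms=0b +918.367ms=3/2b
2) 918.367ms=3/2b +918.367ms=3/2b
3) 1836.735ms=3b +524.781ms=6/7b
4) 2361.516ms=27/7b +262.391ms=3/7b
5) 2623.907ms=30/7b +524.781ms=6/7b
6) 3148.688ms=36/7b +262.391ms=3/7b
7) 3411.079ms=39/7b +262.391ms=3/7b
Σ=6b of 6 (98bpm 3/4) — PASS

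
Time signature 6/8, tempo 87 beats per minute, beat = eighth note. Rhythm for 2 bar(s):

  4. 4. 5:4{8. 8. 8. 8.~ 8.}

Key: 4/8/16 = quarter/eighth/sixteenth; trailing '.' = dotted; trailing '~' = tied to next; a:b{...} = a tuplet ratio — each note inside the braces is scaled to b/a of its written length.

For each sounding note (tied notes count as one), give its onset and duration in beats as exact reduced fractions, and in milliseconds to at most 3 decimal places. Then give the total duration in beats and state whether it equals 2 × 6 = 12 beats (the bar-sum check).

1) 0.0ms=0b +2068.966ms=3b
2) 2068.966ms=3b +2068.966ms=3b
3) 4137.931ms=6b +827.586ms=6/5b
4) 4965.517ms=36/5b +827.586ms=6/5b
5) 5793.103ms=42/5b +827.586ms=6/5b
6) 6620.69ms=48/5b +1655.172ms=12/5b
Σ=12b of 12 (87bpm 6/8) — PASS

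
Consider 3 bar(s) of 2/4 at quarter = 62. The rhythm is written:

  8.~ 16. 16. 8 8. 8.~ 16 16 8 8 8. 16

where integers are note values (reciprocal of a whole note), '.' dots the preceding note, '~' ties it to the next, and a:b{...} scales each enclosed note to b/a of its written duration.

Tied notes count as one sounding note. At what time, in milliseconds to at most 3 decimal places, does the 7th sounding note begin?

1. 0.0ms @ 0 + 1088.71ms (9/8)
2. 1088.71ms @ 9/8 + 362.903ms (3/8)
3. 1451.613ms @ 3/2 + 483.871ms (1/2)
4. 1935.484ms @ 2 + 725.806ms (3/4)
5. 2661.29ms @ 11/4 + 967.742ms (1)
6. 3629.032ms @ 15/4 + 241.935ms (1/4)
7. 3870.968ms @ 4 + 483.871ms (1/2)
8. 4354.839ms @ 9/2 + 483.871ms (1/2)
9. 4838.71ms @ 5 + 725.806ms (3/4)
10. 5564.516ms @ 23/4 + 241.935ms (1/4)

note 7 onset = 4b = 3870.968ms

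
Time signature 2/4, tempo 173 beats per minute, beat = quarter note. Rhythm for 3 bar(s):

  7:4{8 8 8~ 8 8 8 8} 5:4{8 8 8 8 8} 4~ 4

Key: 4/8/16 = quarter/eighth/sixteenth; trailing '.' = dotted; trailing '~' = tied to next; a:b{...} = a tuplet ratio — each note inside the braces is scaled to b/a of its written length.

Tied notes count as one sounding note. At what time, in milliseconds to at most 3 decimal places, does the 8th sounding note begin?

1. 0.0ms @ 0 + 99.092ms (2/7)
2. 99.092ms @ 2/7 + 99.092ms (2/7)
3. 198.183ms @ 4/7 + 198.183ms (4/7)
4. 396.367ms @ 8/7 + 99.092ms (2/7)
5. 495.458ms @ 10/7 + 99.092ms (2/7)
6. 594.55ms @ 12/7 + 99.092ms (2/7)
7. 693.642ms @ 2 + 138.728ms (2/5)
8. 832.37ms @ 12/5 + 138.728ms (2/5)
9. 971.098ms @ 14/5 + 138.728ms (2/5)
10. 1109.827ms @ 16/5 + 138.728ms (2/5)
11. 1248.555ms @ 18/5 + 138.728ms (2/5)
12. 1387.283ms @ 4 + 693.642ms (2)

note 8 onset = 12/5b = 832.37ms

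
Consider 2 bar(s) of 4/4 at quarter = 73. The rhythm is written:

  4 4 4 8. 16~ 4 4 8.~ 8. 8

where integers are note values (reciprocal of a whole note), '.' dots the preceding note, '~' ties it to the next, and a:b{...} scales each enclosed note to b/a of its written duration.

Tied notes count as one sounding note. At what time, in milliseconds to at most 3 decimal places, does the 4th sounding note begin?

1. 0.0ms @ 0 + 821.918ms (1)
2. 821.918ms @ 1 + 821.918ms (1)
3. 1643.836ms @ 2 + 821.918ms (1)
4. 2465.753ms @ 3 + 616.438ms (3/4)
5. 3082.192ms @ 15/4 + 1027.397ms (5/4)
6. 4109.589ms @ 5 + 821.918ms (1)
7. 4931.507ms @ 6 + 1232.877ms (3/2)
8. 6164.384ms @ 15/2 + 410.959ms (1/2)

note 4 onset = 3b = 2465.753ms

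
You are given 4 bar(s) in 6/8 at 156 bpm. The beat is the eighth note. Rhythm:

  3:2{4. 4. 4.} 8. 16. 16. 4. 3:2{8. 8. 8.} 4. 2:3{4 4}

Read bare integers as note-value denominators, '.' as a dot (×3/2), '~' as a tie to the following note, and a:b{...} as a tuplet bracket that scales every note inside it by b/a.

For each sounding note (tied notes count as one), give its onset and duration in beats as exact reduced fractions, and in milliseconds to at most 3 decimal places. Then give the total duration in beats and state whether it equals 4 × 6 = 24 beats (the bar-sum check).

1) 0.0ms=0b +769.231ms=2b
2) 769.231ms=2b +769.231ms=2b
3) 1538.462ms=4b +769.231ms=2b
4) 2307.692ms=6b +576.923ms=3/2b
5) 2884.615ms=15/2b +288.462ms=3/4b
6) 3173.077ms=33/4b +288.462ms=3/4b
7) 3461.538ms=9b +1153.846ms=3b
8) 4615.385ms=12b +384.615ms=1b
9) 5000.0ms=13b +384.615ms=1b
10) 5384.615ms=14b +384.615ms=1b
11) 5769.231ms=15b +1153.846ms=3b
12) 6923.077ms=18b +1153.846ms=3b
13) 8076.923ms=21b +1153.846ms=3b
Σ=24b of 24 (156bpm 6/8) — PASS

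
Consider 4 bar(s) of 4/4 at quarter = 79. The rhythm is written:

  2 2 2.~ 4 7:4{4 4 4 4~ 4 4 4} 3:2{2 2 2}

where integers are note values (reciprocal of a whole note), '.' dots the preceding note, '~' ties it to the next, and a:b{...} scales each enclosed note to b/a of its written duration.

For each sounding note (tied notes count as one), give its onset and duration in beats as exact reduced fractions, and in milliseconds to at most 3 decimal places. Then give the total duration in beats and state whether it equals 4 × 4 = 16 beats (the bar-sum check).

1) 0.0ms=0b +1518.987ms=2b
2) 1518.987ms=2b +1518.987ms=2b
3) 3037.975ms=4b +3037.975ms=4b
4) 6075.949ms=8b +433.996ms=4/7b
5) 6509.946ms=60/7b +433.996ms=4/7b
6) 6943.942ms=64/7b +433.996ms=4/7b
7) 7377.939ms=68/7b +867.993ms=8/7b
8) 8245.931ms=76/7b +433.996ms=4/7b
9) 8679.928ms=80/7b +433.996ms=4/7b
10) 9113.924ms=12b +1012.658ms=4/3b
11) 10126.582ms=40/3b +1012.658ms=4/3b
12) 11139.241ms=44/3b +1012.658ms=4/3b
Σ=16b of 16 (79bpm 4/4) — PASS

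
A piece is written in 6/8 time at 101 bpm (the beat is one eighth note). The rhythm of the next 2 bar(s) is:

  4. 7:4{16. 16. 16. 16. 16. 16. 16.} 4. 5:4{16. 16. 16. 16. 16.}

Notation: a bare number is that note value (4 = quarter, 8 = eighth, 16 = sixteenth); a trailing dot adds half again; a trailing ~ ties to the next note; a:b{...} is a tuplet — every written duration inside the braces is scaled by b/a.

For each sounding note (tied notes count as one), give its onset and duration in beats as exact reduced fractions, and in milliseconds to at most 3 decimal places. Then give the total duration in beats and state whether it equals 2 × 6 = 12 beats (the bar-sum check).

1) 0.0ms=0b +1782.178ms=3b
2) 1782.178ms=3b +254.597ms=3/7b
3) 2036.775ms=24/7b +254.597ms=3/7b
4) 2291.372ms=27/7b +254.597ms=3/7b
5) 2545.969ms=30/7b +254.597ms=3/7b
6) 2800.566ms=33/7b +254.597ms=3/7b
7) 3055.163ms=36/7b +254.597ms=3/7b
8) 3309.76ms=39/7b +254.597ms=3/7b
9) 3564.356ms=6b +1782.178ms=3b
10) 5346.535ms=9b +356.436ms=3/5b
11) 5702.97ms=48/5b +356.436ms=3/5b
12) 6059.406ms=51/5b +356.436ms=3/5b
13) 6415.842ms=54/5b +356.436ms=3/5b
14) 6772.277ms=57/5b +356.436ms=3/5b
Σ=12b of 12 (101bpm 6/8) — PASS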